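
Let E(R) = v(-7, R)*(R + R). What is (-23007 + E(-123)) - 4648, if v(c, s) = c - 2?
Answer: -25441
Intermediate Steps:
v(c, s) = -2 + c
E(R) = -18*R (E(R) = (-2 - 7)*(R + R) = -18*R)
(-23007 + E(-123)) - 4648 = (-23007 - 18*(-123)) - 4648 = (-23007 + 2214) - 4648 = -20793 - 4648 = -25441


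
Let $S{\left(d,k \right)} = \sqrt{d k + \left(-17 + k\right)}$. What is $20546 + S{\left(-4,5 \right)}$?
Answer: $20546 + 4 i \sqrt{2} \approx 20546.0 + 5.6569 i$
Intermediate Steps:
$S{\left(d,k \right)} = \sqrt{-17 + k + d k}$
$20546 + S{\left(-4,5 \right)} = 20546 + \sqrt{-17 + 5 - 20} = 20546 + \sqrt{-32} = 20546 + 4 i \sqrt{2}$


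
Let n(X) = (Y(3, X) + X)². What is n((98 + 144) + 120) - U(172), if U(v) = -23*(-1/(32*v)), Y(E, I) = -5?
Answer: 701479273/5504 ≈ 1.2745e+5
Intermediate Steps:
n(X) = (-5 + X)²
U(v) = 23/(32*v) (U(v) = -23*(-1/(32*v)) = -(-23)/(32*v) = 23/(32*v))
n((98 + 144) + 120) - U(172) = (-5 + ((98 + 144) + 120))² - 23/(32*172) = (-5 + (242 + 120))² - 23/(32*172) = (-5 + 362)² - 1*23/5504 = 357² - 23/5504 = 127449 - 23/5504 = 701479273/5504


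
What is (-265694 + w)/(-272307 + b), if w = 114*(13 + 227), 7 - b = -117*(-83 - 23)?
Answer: 119167/142351 ≈ 0.83714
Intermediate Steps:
b = -12395 (b = 7 - (-117)*(-83 - 23) = 7 - (-117)*(-106) = 7 - 1*12402 = 7 - 12402 = -12395)
w = 27360 (w = 114*240 = 27360)
(-265694 + w)/(-272307 + b) = (-265694 + 27360)/(-272307 - 12395) = -238334/(-284702) = -238334*(-1/284702) = 119167/142351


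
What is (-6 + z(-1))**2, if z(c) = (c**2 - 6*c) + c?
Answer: 0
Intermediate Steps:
z(c) = c**2 - 5*c
(-6 + z(-1))**2 = (-6 - (-5 - 1))**2 = (-6 - 1*(-6))**2 = (-6 + 6)**2 = 0**2 = 0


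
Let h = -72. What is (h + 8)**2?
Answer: 4096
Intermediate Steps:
(h + 8)**2 = (-72 + 8)**2 = (-64)**2 = 4096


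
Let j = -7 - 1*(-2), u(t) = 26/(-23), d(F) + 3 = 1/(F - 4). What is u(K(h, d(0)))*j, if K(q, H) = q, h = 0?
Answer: 130/23 ≈ 5.6522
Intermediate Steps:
d(F) = -3 + 1/(-4 + F) (d(F) = -3 + 1/(F - 4) = -3 + 1/(-4 + F))
u(t) = -26/23 (u(t) = 26*(-1/23) = -26/23)
j = -5 (j = -7 + 2 = -5)
u(K(h, d(0)))*j = -26/23*(-5) = 130/23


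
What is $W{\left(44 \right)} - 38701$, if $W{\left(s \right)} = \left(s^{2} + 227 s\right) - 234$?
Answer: $-27011$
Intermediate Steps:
$W{\left(s \right)} = -234 + s^{2} + 227 s$
$W{\left(44 \right)} - 38701 = \left(-234 + 44^{2} + 227 \cdot 44\right) - 38701 = \left(-234 + 1936 + 9988\right) - 38701 = 11690 - 38701 = -27011$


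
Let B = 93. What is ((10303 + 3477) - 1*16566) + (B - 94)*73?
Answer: -2859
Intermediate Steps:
((10303 + 3477) - 1*16566) + (B - 94)*73 = ((10303 + 3477) - 1*16566) + (93 - 94)*73 = (13780 - 16566) - 1*73 = -2786 - 73 = -2859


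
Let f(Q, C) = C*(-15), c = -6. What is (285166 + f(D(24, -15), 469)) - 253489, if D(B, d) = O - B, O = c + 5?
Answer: 24642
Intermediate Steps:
O = -1 (O = -6 + 5 = -1)
D(B, d) = -1 - B
f(Q, C) = -15*C
(285166 + f(D(24, -15), 469)) - 253489 = (285166 - 15*469) - 253489 = (285166 - 7035) - 253489 = 278131 - 253489 = 24642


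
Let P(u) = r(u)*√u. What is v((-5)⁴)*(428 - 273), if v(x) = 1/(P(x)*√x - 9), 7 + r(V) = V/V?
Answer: -155/3759 ≈ -0.041234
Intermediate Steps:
r(V) = -6 (r(V) = -7 + V/V = -7 + 1 = -6)
P(u) = -6*√u
v(x) = 1/(-9 - 6*x) (v(x) = 1/((-6*√x)*√x - 9) = 1/(-6*x - 9) = 1/(-9 - 6*x))
v((-5)⁴)*(428 - 273) = (1/(3*(-3 - 2*(-5)⁴)))*(428 - 273) = (1/(3*(-3 - 2*625)))*155 = (1/(3*(-3 - 1250)))*155 = ((⅓)/(-1253))*155 = ((⅓)*(-1/1253))*155 = -1/3759*155 = -155/3759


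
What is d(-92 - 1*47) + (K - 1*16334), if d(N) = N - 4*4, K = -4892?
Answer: -21381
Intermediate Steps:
d(N) = -16 + N (d(N) = N - 16 = -16 + N)
d(-92 - 1*47) + (K - 1*16334) = (-16 + (-92 - 1*47)) + (-4892 - 1*16334) = (-16 + (-92 - 47)) + (-4892 - 16334) = (-16 - 139) - 21226 = -155 - 21226 = -21381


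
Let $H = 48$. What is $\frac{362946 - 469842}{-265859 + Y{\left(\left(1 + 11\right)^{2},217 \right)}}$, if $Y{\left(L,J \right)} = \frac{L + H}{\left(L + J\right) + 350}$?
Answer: $\frac{25334352}{63008519} \approx 0.40208$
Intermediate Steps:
$Y{\left(L,J \right)} = \frac{48 + L}{350 + J + L}$ ($Y{\left(L,J \right)} = \frac{L + 48}{\left(L + J\right) + 350} = \frac{48 + L}{\left(J + L\right) + 350} = \frac{48 + L}{350 + J + L}$)
$\frac{362946 - 469842}{-265859 + Y{\left(\left(1 + 11\right)^{2},217 \right)}} = \frac{362946 - 469842}{-265859 + \frac{48 + \left(1 + 11\right)^{2}}{350 + 217 + \left(1 + 11\right)^{2}}} = - \frac{106896}{-265859 + \frac{48 + 12^{2}}{350 + 217 + 12^{2}}} = - \frac{106896}{-265859 + \frac{48 + 144}{350 + 217 + 144}} = - \frac{106896}{-265859 + \frac{1}{711} \cdot 192} = - \frac{106896}{-265859 + \frac{64}{237}} = - \frac{106896}{- \frac{63008519}{237}} = \left(-106896\right) \left(- \frac{237}{63008519}\right) = \frac{25334352}{63008519}$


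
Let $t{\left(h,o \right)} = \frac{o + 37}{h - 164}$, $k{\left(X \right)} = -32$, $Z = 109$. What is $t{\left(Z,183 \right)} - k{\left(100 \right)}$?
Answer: $28$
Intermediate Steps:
$t{\left(h,o \right)} = \frac{37 + o}{-164 + h}$
$t{\left(Z,183 \right)} - k{\left(100 \right)} = \frac{37 + 183}{-164 + 109} - -32 = \frac{1}{-55} \cdot 220 + 32 = \left(- \frac{1}{55}\right) 220 + 32 = -4 + 32 = 28$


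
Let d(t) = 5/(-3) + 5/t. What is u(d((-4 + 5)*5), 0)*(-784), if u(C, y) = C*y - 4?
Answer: 3136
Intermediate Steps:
d(t) = -5/3 + 5/t (d(t) = 5*(-⅓) + 5/t = -5/3 + 5/t)
u(C, y) = -4 + C*y
u(d((-4 + 5)*5), 0)*(-784) = (-4 + (-5/3 + 5/(((-4 + 5)*5)))*0)*(-784) = (-4 + (-5/3 + 5/((1*5)))*0)*(-784) = (-4 + (-5/3 + 5/5)*0)*(-784) = (-4 + (-5/3 + 5*(⅕))*0)*(-784) = (-4 + (-5/3 + 1)*0)*(-784) = (-4 - ⅔*0)*(-784) = (-4 + 0)*(-784) = -4*(-784) = 3136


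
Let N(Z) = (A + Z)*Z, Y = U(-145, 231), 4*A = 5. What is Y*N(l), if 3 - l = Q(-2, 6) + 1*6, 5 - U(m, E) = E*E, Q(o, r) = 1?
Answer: -586916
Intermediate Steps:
A = 5/4 (A = (¼)*5 = 5/4 ≈ 1.2500)
U(m, E) = 5 - E² (U(m, E) = 5 - E*E = 5 - E²)
Y = -53356 (Y = 5 - 1*231² = 5 - 1*53361 = 5 - 53361 = -53356)
l = -4 (l = 3 - (1 + 1*6) = 3 - (1 + 6) = 3 - 1*7 = 3 - 7 = -4)
N(Z) = Z*(5/4 + Z) (N(Z) = (5/4 + Z)*Z = Z*(5/4 + Z))
Y*N(l) = -13339*(-4)*(5 + 4*(-4)) = -13339*(-4)*(5 - 16) = -13339*(-4)*(-11) = -53356*11 = -586916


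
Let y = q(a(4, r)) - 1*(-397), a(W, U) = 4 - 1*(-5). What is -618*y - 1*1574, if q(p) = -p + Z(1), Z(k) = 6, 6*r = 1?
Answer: -245066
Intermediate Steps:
r = 1/6 (r = (1/6)*1 = 1/6 ≈ 0.16667)
a(W, U) = 9 (a(W, U) = 4 + 5 = 9)
q(p) = 6 - p (q(p) = -p + 6 = 6 - p)
y = 394 (y = (6 - 1*9) - 1*(-397) = (6 - 9) + 397 = -3 + 397 = 394)
-618*y - 1*1574 = -618*394 - 1*1574 = -243492 - 1574 = -245066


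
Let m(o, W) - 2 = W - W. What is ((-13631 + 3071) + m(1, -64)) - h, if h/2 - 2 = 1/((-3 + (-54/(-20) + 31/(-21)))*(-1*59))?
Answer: -232438354/22007 ≈ -10562.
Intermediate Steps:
m(o, W) = 2 (m(o, W) = 2 + (W - W) = 2 + 0 = 2)
h = 88448/22007 (h = 4 + 2/(((-3 + (-54/(-20) + 31/(-21)))*(-1*59))) = 4 + 2/(((-3 + (-54*(-1/20) + 31*(-1/21)))*(-59))) = 4 + 2/(((-3 + (27/10 - 31/21))*(-59))) = 4 + 2/(((-3 + 257/210)*(-59))) = 4 + 2/((-373/210*(-59))) = 4 + 2/(22007/210) = 4 + 2*(210/22007) = 4 + 420/22007 = 88448/22007 ≈ 4.0191)
((-13631 + 3071) + m(1, -64)) - h = ((-13631 + 3071) + 2) - 1*88448/22007 = (-10560 + 2) - 88448/22007 = -10558 - 88448/22007 = -232438354/22007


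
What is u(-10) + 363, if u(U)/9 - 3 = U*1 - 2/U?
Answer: 1509/5 ≈ 301.80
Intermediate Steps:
u(U) = 27 - 18/U + 9*U (u(U) = 27 + 9*(U*1 - 2/U) = 27 + 9*(U - 2/U) = 27 + (-18/U + 9*U) = 27 - 18/U + 9*U)
u(-10) + 363 = (27 - 18/(-10) + 9*(-10)) + 363 = (27 - 18*(-⅒) - 90) + 363 = (27 + 9/5 - 90) + 363 = -306/5 + 363 = 1509/5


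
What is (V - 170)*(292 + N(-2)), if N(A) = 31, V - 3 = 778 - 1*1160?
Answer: -177327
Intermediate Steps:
V = -379 (V = 3 + (778 - 1*1160) = 3 + (778 - 1160) = 3 - 382 = -379)
(V - 170)*(292 + N(-2)) = (-379 - 170)*(292 + 31) = -549*323 = -177327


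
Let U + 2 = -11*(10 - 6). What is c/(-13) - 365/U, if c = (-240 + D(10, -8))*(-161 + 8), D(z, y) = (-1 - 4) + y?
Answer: -1775869/598 ≈ -2969.7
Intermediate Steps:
D(z, y) = -5 + y
U = -46 (U = -2 - 11*(10 - 6) = -2 - 11*4 = -2 - 44 = -46)
c = 38709 (c = (-240 + (-5 - 8))*(-161 + 8) = (-240 - 13)*(-153) = -253*(-153) = 38709)
c/(-13) - 365/U = 38709/(-13) - 365/(-46) = 38709*(-1/13) - 365*(-1/46) = -38709/13 + 365/46 = -1775869/598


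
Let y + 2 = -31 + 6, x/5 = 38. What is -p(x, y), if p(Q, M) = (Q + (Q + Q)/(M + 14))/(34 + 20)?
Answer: -1045/351 ≈ -2.9772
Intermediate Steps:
x = 190 (x = 5*38 = 190)
y = -27 (y = -2 + (-31 + 6) = -2 - 25 = -27)
p(Q, M) = Q/54 + Q/(27*(14 + M)) (p(Q, M) = (Q + (2*Q)/(14 + M))/54 = (Q + 2*Q/(14 + M))*(1/54) = Q/54 + Q/(27*(14 + M)))
-p(x, y) = -190*(16 - 27)/(54*(14 - 27)) = -190*(-11)/(54*(-13)) = -190*(-1)*(-11)/(54*13) = -1*1045/351 = -1045/351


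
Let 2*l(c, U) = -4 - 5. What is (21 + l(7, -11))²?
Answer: 1089/4 ≈ 272.25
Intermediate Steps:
l(c, U) = -9/2 (l(c, U) = (-4 - 5)/2 = (½)*(-9) = -9/2)
(21 + l(7, -11))² = (21 - 9/2)² = (33/2)² = 1089/4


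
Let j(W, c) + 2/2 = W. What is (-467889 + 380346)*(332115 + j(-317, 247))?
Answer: -29046504771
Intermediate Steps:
j(W, c) = -1 + W
(-467889 + 380346)*(332115 + j(-317, 247)) = (-467889 + 380346)*(332115 + (-1 - 317)) = -87543*(332115 - 318) = -87543*331797 = -29046504771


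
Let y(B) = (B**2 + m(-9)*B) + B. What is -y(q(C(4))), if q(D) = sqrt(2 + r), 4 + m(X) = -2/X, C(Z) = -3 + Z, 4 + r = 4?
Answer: -2 + 25*sqrt(2)/9 ≈ 1.9284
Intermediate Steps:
r = 0 (r = -4 + 4 = 0)
m(X) = -4 - 2/X
q(D) = sqrt(2) (q(D) = sqrt(2 + 0) = sqrt(2))
y(B) = B**2 - 25*B/9 (y(B) = (B**2 + (-4 - 2/(-9))*B) + B = (B**2 + (-4 - 2*(-1/9))*B) + B = (B**2 + (-4 + 2/9)*B) + B = (B**2 - 34*B/9) + B = B**2 - 25*B/9)
-y(q(C(4))) = -sqrt(2)*(-25 + 9*sqrt(2))/9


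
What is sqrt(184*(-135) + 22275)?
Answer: 3*I*sqrt(285) ≈ 50.646*I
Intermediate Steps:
sqrt(184*(-135) + 22275) = sqrt(-24840 + 22275) = sqrt(-2565) = 3*I*sqrt(285)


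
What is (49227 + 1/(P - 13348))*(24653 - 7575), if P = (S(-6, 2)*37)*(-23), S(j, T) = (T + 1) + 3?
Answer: 7757126951723/9227 ≈ 8.4070e+8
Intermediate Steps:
S(j, T) = 4 + T (S(j, T) = (1 + T) + 3 = 4 + T)
P = -5106 (P = ((4 + 2)*37)*(-23) = (6*37)*(-23) = 222*(-23) = -5106)
(49227 + 1/(P - 13348))*(24653 - 7575) = (49227 + 1/(-5106 - 13348))*(24653 - 7575) = (49227 + 1/(-18454))*17078 = (49227 - 1/18454)*17078 = (908435057/18454)*17078 = 7757126951723/9227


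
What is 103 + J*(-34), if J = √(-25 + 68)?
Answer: 103 - 34*√43 ≈ -119.95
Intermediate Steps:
J = √43 ≈ 6.5574
103 + J*(-34) = 103 + √43*(-34) = 103 - 34*√43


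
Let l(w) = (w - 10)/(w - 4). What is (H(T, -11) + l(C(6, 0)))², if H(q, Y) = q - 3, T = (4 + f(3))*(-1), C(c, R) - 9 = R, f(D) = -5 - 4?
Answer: 81/25 ≈ 3.2400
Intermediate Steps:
f(D) = -9
C(c, R) = 9 + R
T = 5 (T = (4 - 9)*(-1) = -5*(-1) = 5)
H(q, Y) = -3 + q
l(w) = (-10 + w)/(-4 + w)
(H(T, -11) + l(C(6, 0)))² = ((-3 + 5) + (-10 + (9 + 0))/(-4 + (9 + 0)))² = (2 + (-10 + 9)/(-4 + 9))² = (2 - 1/5)² = (2 + (⅕)*(-1))² = (2 - ⅕)² = (9/5)² = 81/25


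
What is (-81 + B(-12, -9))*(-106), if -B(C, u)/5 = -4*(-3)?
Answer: 14946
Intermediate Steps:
B(C, u) = -60 (B(C, u) = -(-20)*(-3) = -5*12 = -60)
(-81 + B(-12, -9))*(-106) = (-81 - 60)*(-106) = -141*(-106) = 14946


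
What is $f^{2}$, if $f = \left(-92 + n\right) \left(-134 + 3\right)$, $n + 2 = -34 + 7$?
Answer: $251254201$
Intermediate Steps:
$n = -29$ ($n = -2 + \left(-34 + 7\right) = -2 - 27 = -29$)
$f = 15851$ ($f = \left(-92 - 29\right) \left(-134 + 3\right) = \left(-121\right) \left(-131\right) = 15851$)
$f^{2} = 15851^{2} = 251254201$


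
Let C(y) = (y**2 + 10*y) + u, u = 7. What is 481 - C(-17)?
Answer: 355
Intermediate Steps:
C(y) = 7 + y**2 + 10*y (C(y) = (y**2 + 10*y) + 7 = 7 + y**2 + 10*y)
481 - C(-17) = 481 - (7 + (-17)**2 + 10*(-17)) = 481 - (7 + 289 - 170) = 481 - 1*126 = 481 - 126 = 355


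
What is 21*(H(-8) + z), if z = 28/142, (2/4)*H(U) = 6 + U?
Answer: -5670/71 ≈ -79.859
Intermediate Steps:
H(U) = 12 + 2*U (H(U) = 2*(6 + U) = 12 + 2*U)
z = 14/71 (z = 28*(1/142) = 14/71 ≈ 0.19718)
21*(H(-8) + z) = 21*((12 + 2*(-8)) + 14/71) = 21*((12 - 16) + 14/71) = 21*(-4 + 14/71) = 21*(-270/71) = -5670/71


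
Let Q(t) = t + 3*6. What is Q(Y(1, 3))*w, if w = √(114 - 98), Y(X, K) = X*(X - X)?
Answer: 72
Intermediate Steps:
Y(X, K) = 0 (Y(X, K) = X*0 = 0)
Q(t) = 18 + t (Q(t) = t + 18 = 18 + t)
w = 4 (w = √16 = 4)
Q(Y(1, 3))*w = (18 + 0)*4 = 18*4 = 72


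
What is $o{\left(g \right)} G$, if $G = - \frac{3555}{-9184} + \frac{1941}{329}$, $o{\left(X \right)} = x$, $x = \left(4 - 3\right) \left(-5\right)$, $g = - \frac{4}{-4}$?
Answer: $- \frac{13568385}{431648} \approx -31.434$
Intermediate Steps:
$g = 1$ ($g = \left(-4\right) \left(- \frac{1}{4}\right) = 1$)
$x = -5$ ($x = 1 \left(-5\right) = -5$)
$o{\left(X \right)} = -5$
$G = \frac{2713677}{431648}$ ($G = \left(-3555\right) \left(- \frac{1}{9184}\right) + 1941 \cdot \frac{1}{329} = \frac{3555}{9184} + \frac{1941}{329} = \frac{2713677}{431648} \approx 6.2868$)
$o{\left(g \right)} G = \left(-5\right) \frac{2713677}{431648} = - \frac{13568385}{431648}$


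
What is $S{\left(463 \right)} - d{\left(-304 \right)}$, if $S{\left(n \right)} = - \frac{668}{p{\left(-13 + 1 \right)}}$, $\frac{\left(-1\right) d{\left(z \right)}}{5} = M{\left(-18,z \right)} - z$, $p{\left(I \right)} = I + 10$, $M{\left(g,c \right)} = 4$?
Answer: $1874$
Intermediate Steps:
$p{\left(I \right)} = 10 + I$
$d{\left(z \right)} = -20 + 5 z$ ($d{\left(z \right)} = - 5 \left(4 - z\right) = -20 + 5 z$)
$S{\left(n \right)} = 334$ ($S{\left(n \right)} = - \frac{668}{10 + \left(-13 + 1\right)} = - \frac{668}{10 - 12} = - \frac{668}{-2} = \left(-668\right) \left(- \frac{1}{2}\right) = 334$)
$S{\left(463 \right)} - d{\left(-304 \right)} = 334 - \left(-20 + 5 \left(-304\right)\right) = 334 - \left(-20 - 1520\right) = 334 - -1540 = 334 + 1540 = 1874$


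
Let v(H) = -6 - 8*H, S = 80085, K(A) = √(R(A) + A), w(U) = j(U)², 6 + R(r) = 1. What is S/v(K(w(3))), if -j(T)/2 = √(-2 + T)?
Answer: -48051/10 + 32034*I/5 ≈ -4805.1 + 6406.8*I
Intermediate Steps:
j(T) = -2*√(-2 + T)
R(r) = -5 (R(r) = -6 + 1 = -5)
w(U) = -8 + 4*U (w(U) = (-2*√(-2 + U))² = -8 + 4*U)
K(A) = √(-5 + A)
S/v(K(w(3))) = 80085/(-6 - 8*√(-5 + (-8 + 4*3))) = 80085/(-6 - 8*√(-5 + (-8 + 12))) = 80085/(-6 - 8*√(-5 + 4)) = 80085/(-6 - 8*I) = 80085*((-6 + 8*I)/100) = 16017*(-6 + 8*I)/20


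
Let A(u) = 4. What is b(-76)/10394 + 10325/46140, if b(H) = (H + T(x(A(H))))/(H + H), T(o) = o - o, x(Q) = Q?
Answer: 2683528/11989479 ≈ 0.22382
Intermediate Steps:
T(o) = 0
b(H) = 1/2 (b(H) = (H + 0)/(H + H) = H/((2*H)) = H*(1/(2*H)) = 1/2)
b(-76)/10394 + 10325/46140 = (1/2)/10394 + 10325/46140 = (1/2)*(1/10394) + 10325*(1/46140) = 1/20788 + 2065/9228 = 2683528/11989479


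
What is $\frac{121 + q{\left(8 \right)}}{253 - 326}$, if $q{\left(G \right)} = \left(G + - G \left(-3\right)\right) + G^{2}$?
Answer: $- \frac{217}{73} \approx -2.9726$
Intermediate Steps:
$q{\left(G \right)} = G^{2} + 4 G$ ($q{\left(G \right)} = \left(G + 3 G\right) + G^{2} = 4 G + G^{2} = G^{2} + 4 G$)
$\frac{121 + q{\left(8 \right)}}{253 - 326} = \frac{121 + 8 \left(4 + 8\right)}{253 - 326} = \frac{121 + 8 \cdot 12}{-73} = \left(121 + 96\right) \left(- \frac{1}{73}\right) = 217 \left(- \frac{1}{73}\right) = - \frac{217}{73}$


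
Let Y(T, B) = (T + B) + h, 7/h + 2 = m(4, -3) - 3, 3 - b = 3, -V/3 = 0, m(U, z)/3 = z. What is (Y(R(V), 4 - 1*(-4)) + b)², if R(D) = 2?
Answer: 361/4 ≈ 90.250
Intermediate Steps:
m(U, z) = 3*z
V = 0 (V = -3*0 = 0)
b = 0 (b = 3 - 1*3 = 3 - 3 = 0)
h = -½ (h = 7/(-2 + (3*(-3) - 3)) = 7/(-2 + (-9 - 3)) = 7/(-2 - 12) = 7/(-14) = 7*(-1/14) = -½ ≈ -0.50000)
Y(T, B) = -½ + B + T (Y(T, B) = (T + B) - ½ = (B + T) - ½ = -½ + B + T)
(Y(R(V), 4 - 1*(-4)) + b)² = ((-½ + (4 - 1*(-4)) + 2) + 0)² = ((-½ + (4 + 4) + 2) + 0)² = ((-½ + 8 + 2) + 0)² = (19/2 + 0)² = (19/2)² = 361/4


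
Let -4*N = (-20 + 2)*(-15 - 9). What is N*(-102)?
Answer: 11016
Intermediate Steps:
N = -108 (N = -(-20 + 2)*(-15 - 9)/4 = -(-9)*(-24)/2 = -¼*432 = -108)
N*(-102) = -108*(-102) = 11016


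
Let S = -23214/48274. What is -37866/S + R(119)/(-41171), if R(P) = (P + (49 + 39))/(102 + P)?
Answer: 2772012316027391/35203222379 ≈ 78743.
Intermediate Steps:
R(P) = (88 + P)/(102 + P) (R(P) = (P + 88)/(102 + P) = (88 + P)/(102 + P))
S = -11607/24137 (S = -23214*1/48274 = -11607/24137 ≈ -0.48088)
-37866/S + R(119)/(-41171) = -37866/(-11607/24137) + ((88 + 119)/(102 + 119))/(-41171) = -37866*(-24137/11607) + (207/221)*(-1/41171) = 304657214/3869 + ((1/221)*207)*(-1/41171) = 304657214/3869 + (207/221)*(-1/41171) = 304657214/3869 - 207/9098791 = 2772012316027391/35203222379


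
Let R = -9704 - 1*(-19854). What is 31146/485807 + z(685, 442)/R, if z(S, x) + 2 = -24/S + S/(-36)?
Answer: 1077640017991/17371000899000 ≈ 0.062037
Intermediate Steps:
z(S, x) = -2 - 24/S - S/36 (z(S, x) = -2 + (-24/S + S/(-36)) = -2 + (-24/S + S*(-1/36)) = -2 + (-24/S - S/36) = -2 - 24/S - S/36)
R = 10150 (R = -9704 + 19854 = 10150)
31146/485807 + z(685, 442)/R = 31146/485807 + (-2 - 24/685 - 1/36*685)/10150 = 31146*(1/485807) + (-2 - 24*1/685 - 685/36)*(1/10150) = 31146/485807 + (-2 - 24/685 - 685/36)*(1/10150) = 31146/485807 - 519409/24660*1/10150 = 31146/485807 - 519409/250299000 = 1077640017991/17371000899000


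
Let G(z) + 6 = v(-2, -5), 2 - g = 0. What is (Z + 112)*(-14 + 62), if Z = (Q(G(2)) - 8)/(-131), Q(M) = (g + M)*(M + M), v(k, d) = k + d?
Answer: 690912/131 ≈ 5274.1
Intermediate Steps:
g = 2 (g = 2 - 1*0 = 2 + 0 = 2)
v(k, d) = d + k
G(z) = -13 (G(z) = -6 + (-5 - 2) = -6 - 7 = -13)
Q(M) = 2*M*(2 + M) (Q(M) = (2 + M)*(M + M) = (2 + M)*(2*M) = 2*M*(2 + M))
Z = -278/131 (Z = (2*(-13)*(2 - 13) - 8)/(-131) = (2*(-13)*(-11) - 8)*(-1/131) = (286 - 8)*(-1/131) = 278*(-1/131) = -278/131 ≈ -2.1221)
(Z + 112)*(-14 + 62) = (-278/131 + 112)*(-14 + 62) = (14394/131)*48 = 690912/131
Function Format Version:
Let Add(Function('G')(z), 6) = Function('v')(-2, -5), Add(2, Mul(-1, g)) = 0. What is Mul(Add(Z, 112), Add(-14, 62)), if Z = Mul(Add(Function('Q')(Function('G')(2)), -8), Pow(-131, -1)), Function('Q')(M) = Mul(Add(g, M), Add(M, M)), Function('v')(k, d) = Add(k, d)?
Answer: Rational(690912, 131) ≈ 5274.1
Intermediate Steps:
g = 2 (g = Add(2, Mul(-1, 0)) = Add(2, 0) = 2)
Function('v')(k, d) = Add(d, k)
Function('G')(z) = -13 (Function('G')(z) = Add(-6, Add(-5, -2)) = Add(-6, -7) = -13)
Function('Q')(M) = Mul(2, M, Add(2, M)) (Function('Q')(M) = Mul(Add(2, M), Add(M, M)) = Mul(Add(2, M), Mul(2, M)) = Mul(2, M, Add(2, M)))
Z = Rational(-278, 131) (Z = Mul(Add(Mul(2, -13, Add(2, -13)), -8), Pow(-131, -1)) = Mul(Add(Mul(2, -13, -11), -8), Rational(-1, 131)) = Mul(Add(286, -8), Rational(-1, 131)) = Mul(278, Rational(-1, 131)) = Rational(-278, 131) ≈ -2.1221)
Mul(Add(Z, 112), Add(-14, 62)) = Mul(Add(Rational(-278, 131), 112), Add(-14, 62)) = Mul(Rational(14394, 131), 48) = Rational(690912, 131)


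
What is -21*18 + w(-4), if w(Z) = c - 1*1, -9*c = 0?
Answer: -379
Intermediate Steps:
c = 0 (c = -⅑*0 = 0)
w(Z) = -1 (w(Z) = 0 - 1*1 = 0 - 1 = -1)
-21*18 + w(-4) = -21*18 - 1 = -378 - 1 = -379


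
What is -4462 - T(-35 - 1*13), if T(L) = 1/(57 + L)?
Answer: -40159/9 ≈ -4462.1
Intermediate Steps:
-4462 - T(-35 - 1*13) = -4462 - 1/(57 + (-35 - 1*13)) = -4462 - 1/(57 + (-35 - 13)) = -4462 - 1/(57 - 48) = -4462 - 1/9 = -4462 - 1*⅑ = -4462 - ⅑ = -40159/9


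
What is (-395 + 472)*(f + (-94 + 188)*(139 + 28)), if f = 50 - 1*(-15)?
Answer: 1213751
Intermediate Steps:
f = 65 (f = 50 + 15 = 65)
(-395 + 472)*(f + (-94 + 188)*(139 + 28)) = (-395 + 472)*(65 + (-94 + 188)*(139 + 28)) = 77*(65 + 94*167) = 77*(65 + 15698) = 77*15763 = 1213751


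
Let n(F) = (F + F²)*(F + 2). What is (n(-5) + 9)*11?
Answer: -561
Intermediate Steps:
n(F) = (2 + F)*(F + F²) (n(F) = (F + F²)*(2 + F) = (2 + F)*(F + F²))
(n(-5) + 9)*11 = (-5*(2 + (-5)² + 3*(-5)) + 9)*11 = (-5*(2 + 25 - 15) + 9)*11 = (-5*12 + 9)*11 = (-60 + 9)*11 = -51*11 = -561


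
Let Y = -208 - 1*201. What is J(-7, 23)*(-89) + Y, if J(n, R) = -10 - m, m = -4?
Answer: 125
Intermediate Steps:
J(n, R) = -6 (J(n, R) = -10 - 1*(-4) = -10 + 4 = -6)
Y = -409 (Y = -208 - 201 = -409)
J(-7, 23)*(-89) + Y = -6*(-89) - 409 = 534 - 409 = 125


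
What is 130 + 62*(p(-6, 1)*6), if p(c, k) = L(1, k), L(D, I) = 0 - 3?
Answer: -986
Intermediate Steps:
L(D, I) = -3
p(c, k) = -3
130 + 62*(p(-6, 1)*6) = 130 + 62*(-3*6) = 130 + 62*(-18) = 130 - 1116 = -986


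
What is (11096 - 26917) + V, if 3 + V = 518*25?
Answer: -2874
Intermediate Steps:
V = 12947 (V = -3 + 518*25 = -3 + 12950 = 12947)
(11096 - 26917) + V = (11096 - 26917) + 12947 = -15821 + 12947 = -2874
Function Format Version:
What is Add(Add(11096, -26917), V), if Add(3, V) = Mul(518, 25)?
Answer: -2874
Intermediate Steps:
V = 12947 (V = Add(-3, Mul(518, 25)) = Add(-3, 12950) = 12947)
Add(Add(11096, -26917), V) = Add(Add(11096, -26917), 12947) = Add(-15821, 12947) = -2874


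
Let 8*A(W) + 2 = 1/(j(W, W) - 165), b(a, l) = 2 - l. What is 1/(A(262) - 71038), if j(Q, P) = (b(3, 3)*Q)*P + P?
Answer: -548376/38955671383 ≈ -1.4077e-5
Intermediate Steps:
j(Q, P) = P - P*Q (j(Q, P) = ((2 - 1*3)*Q)*P + P = ((2 - 3)*Q)*P + P = (-Q)*P + P = -P*Q + P = P - P*Q)
A(W) = -1/4 + 1/(8*(-165 + W*(1 - W))) (A(W) = -1/4 + 1/(8*(W*(1 - W) - 165)) = -1/4 + 1/(8*(-165 + W*(1 - W))))
1/(A(262) - 71038) = 1/((-331 - 2*262*(-1 + 262))/(8*(165 + 262*(-1 + 262))) - 71038) = 1/((-331 - 2*262*261)/(8*(165 + 262*261)) - 71038) = 1/((-331 - 136764)/(8*(165 + 68382)) - 71038) = 1/((1/8)*(-137095)/68547 - 71038) = 1/((1/8)*(1/68547)*(-137095) - 71038) = 1/(-137095/548376 - 71038) = 1/(-38955671383/548376) = -548376/38955671383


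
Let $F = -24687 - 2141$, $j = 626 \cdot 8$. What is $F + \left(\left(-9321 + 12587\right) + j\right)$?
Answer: $-18554$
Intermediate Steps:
$j = 5008$
$F = -26828$ ($F = -24687 - 2141 = -26828$)
$F + \left(\left(-9321 + 12587\right) + j\right) = -26828 + \left(\left(-9321 + 12587\right) + 5008\right) = -26828 + \left(3266 + 5008\right) = -26828 + 8274 = -18554$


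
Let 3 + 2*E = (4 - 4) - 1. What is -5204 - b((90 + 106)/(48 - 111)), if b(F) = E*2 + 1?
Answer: -5201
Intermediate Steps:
E = -2 (E = -3/2 + ((4 - 4) - 1)/2 = -3/2 + (0 - 1)/2 = -3/2 + (½)*(-1) = -3/2 - ½ = -2)
b(F) = -3 (b(F) = -2*2 + 1 = -4 + 1 = -3)
-5204 - b((90 + 106)/(48 - 111)) = -5204 - 1*(-3) = -5204 + 3 = -5201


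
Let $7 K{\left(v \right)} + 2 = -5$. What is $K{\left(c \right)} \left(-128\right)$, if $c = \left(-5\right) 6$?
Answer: $128$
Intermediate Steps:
$c = -30$
$K{\left(v \right)} = -1$ ($K{\left(v \right)} = - \frac{2}{7} + \frac{1}{7} \left(-5\right) = - \frac{2}{7} - \frac{5}{7} = -1$)
$K{\left(c \right)} \left(-128\right) = \left(-1\right) \left(-128\right) = 128$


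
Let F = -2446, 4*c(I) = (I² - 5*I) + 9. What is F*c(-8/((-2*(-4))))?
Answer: -18345/2 ≈ -9172.5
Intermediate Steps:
c(I) = 9/4 - 5*I/4 + I²/4 (c(I) = ((I² - 5*I) + 9)/4 = (9 + I² - 5*I)/4 = 9/4 - 5*I/4 + I²/4)
F*c(-8/((-2*(-4)))) = -2446*(9/4 - (-10)/((-2*(-4))) + (-8/((-2*(-4))))²/4) = -2446*(9/4 - (-10)/8 + (-8/8)²/4) = -2446*(9/4 - (-10)/8 + (-8*⅛)²/4) = -2446*(9/4 - 5/4*(-1) + (¼)*(-1)²) = -2446*(9/4 + 5/4 + (¼)*1) = -2446*(9/4 + 5/4 + ¼) = -2446*15/4 = -18345/2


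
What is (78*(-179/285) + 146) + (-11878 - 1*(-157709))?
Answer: 13863161/95 ≈ 1.4593e+5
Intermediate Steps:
(78*(-179/285) + 146) + (-11878 - 1*(-157709)) = (78*(-179*1/285) + 146) + (-11878 + 157709) = (78*(-179/285) + 146) + 145831 = (-4654/95 + 146) + 145831 = 9216/95 + 145831 = 13863161/95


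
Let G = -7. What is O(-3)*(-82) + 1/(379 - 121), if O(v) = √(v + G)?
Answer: 1/258 - 82*I*√10 ≈ 0.003876 - 259.31*I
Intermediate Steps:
O(v) = √(-7 + v) (O(v) = √(v - 7) = √(-7 + v))
O(-3)*(-82) + 1/(379 - 121) = √(-7 - 3)*(-82) + 1/(379 - 121) = √(-10)*(-82) + 1/258 = (I*√10)*(-82) + 1/258 = -82*I*√10 + 1/258 = 1/258 - 82*I*√10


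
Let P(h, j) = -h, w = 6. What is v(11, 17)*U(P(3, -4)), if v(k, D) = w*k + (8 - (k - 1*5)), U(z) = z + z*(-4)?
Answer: 612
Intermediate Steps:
U(z) = -3*z (U(z) = z - 4*z = -3*z)
v(k, D) = 13 + 5*k (v(k, D) = 6*k + (8 - (k - 1*5)) = 6*k + (8 - (k - 5)) = 6*k + (8 - (-5 + k)) = 6*k + (8 + (5 - k)) = 6*k + (13 - k) = 13 + 5*k)
v(11, 17)*U(P(3, -4)) = (13 + 5*11)*(-(-3)*3) = (13 + 55)*(-3*(-3)) = 68*9 = 612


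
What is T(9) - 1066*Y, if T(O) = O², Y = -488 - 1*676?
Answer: 1240905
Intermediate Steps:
Y = -1164 (Y = -488 - 676 = -1164)
T(9) - 1066*Y = 9² - 1066*(-1164) = 81 + 1240824 = 1240905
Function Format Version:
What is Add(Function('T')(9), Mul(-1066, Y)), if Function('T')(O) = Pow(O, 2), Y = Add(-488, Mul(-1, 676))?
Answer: 1240905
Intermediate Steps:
Y = -1164 (Y = Add(-488, -676) = -1164)
Add(Function('T')(9), Mul(-1066, Y)) = Add(Pow(9, 2), Mul(-1066, -1164)) = Add(81, 1240824) = 1240905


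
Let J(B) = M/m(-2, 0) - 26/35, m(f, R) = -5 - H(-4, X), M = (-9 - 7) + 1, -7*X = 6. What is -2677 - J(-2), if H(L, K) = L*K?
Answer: -5530146/2065 ≈ -2678.0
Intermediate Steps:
X = -6/7 (X = -⅐*6 = -6/7 ≈ -0.85714)
H(L, K) = K*L
M = -15 (M = -16 + 1 = -15)
m(f, R) = -59/7 (m(f, R) = -5 - (-6)*(-4)/7 = -5 - 1*24/7 = -5 - 24/7 = -59/7)
J(B) = 2141/2065 (J(B) = -15/(-59/7) - 26/35 = -15*(-7/59) - 26*1/35 = 105/59 - 26/35 = 2141/2065)
-2677 - J(-2) = -2677 - 1*2141/2065 = -2677 - 2141/2065 = -5530146/2065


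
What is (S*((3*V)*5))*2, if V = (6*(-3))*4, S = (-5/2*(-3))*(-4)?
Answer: 64800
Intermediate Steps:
S = -30 (S = (-5*1/2*(-3))*(-4) = -5/2*(-3)*(-4) = (15/2)*(-4) = -30)
V = -72 (V = -18*4 = -72)
(S*((3*V)*5))*2 = -30*3*(-72)*5*2 = -(-6480)*5*2 = -30*(-1080)*2 = 32400*2 = 64800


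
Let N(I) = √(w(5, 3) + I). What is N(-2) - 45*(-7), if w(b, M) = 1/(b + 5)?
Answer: 315 + I*√190/10 ≈ 315.0 + 1.3784*I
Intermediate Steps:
w(b, M) = 1/(5 + b)
N(I) = √(⅒ + I) (N(I) = √(1/(5 + 5) + I) = √(1/10 + I) = √(⅒ + I))
N(-2) - 45*(-7) = √(10 + 100*(-2))/10 - 45*(-7) = √(10 - 200)/10 + 315 = √(-190)/10 + 315 = (I*√190)/10 + 315 = I*√190/10 + 315 = 315 + I*√190/10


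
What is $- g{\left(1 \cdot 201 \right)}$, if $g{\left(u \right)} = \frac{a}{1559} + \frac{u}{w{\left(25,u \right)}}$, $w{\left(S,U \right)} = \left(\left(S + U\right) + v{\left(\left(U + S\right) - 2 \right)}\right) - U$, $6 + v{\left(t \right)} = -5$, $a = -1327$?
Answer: $- \frac{294781}{21826} \approx -13.506$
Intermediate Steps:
$v{\left(t \right)} = -11$ ($v{\left(t \right)} = -6 - 5 = -11$)
$w{\left(S,U \right)} = -11 + S$ ($w{\left(S,U \right)} = \left(\left(S + U\right) - 11\right) - U = \left(-11 + S + U\right) - U = -11 + S$)
$g{\left(u \right)} = - \frac{1327}{1559} + \frac{u}{14}$ ($g{\left(u \right)} = - \frac{1327}{1559} + \frac{u}{-11 + 25} = \left(-1327\right) \frac{1}{1559} + \frac{u}{14} = - \frac{1327}{1559} + u \frac{1}{14} = - \frac{1327}{1559} + \frac{u}{14}$)
$- g{\left(1 \cdot 201 \right)} = - (- \frac{1327}{1559} + \frac{1 \cdot 201}{14}) = - (- \frac{1327}{1559} + \frac{1}{14} \cdot 201) = - (- \frac{1327}{1559} + \frac{201}{14}) = \left(-1\right) \frac{294781}{21826} = - \frac{294781}{21826}$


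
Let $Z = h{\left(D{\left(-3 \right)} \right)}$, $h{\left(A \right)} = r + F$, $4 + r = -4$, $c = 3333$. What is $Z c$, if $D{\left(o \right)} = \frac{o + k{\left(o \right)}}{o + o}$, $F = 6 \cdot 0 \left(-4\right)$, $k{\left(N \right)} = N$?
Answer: $-26664$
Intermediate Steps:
$r = -8$ ($r = -4 - 4 = -8$)
$F = 0$ ($F = 0 \left(-4\right) = 0$)
$D{\left(o \right)} = 1$ ($D{\left(o \right)} = \frac{o + o}{o + o} = \frac{2 o}{2 o} = 2 o \frac{1}{2 o} = 1$)
$h{\left(A \right)} = -8$ ($h{\left(A \right)} = -8 + 0 = -8$)
$Z = -8$
$Z c = \left(-8\right) 3333 = -26664$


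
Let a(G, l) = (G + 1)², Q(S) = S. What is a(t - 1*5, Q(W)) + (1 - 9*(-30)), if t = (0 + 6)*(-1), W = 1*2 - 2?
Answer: 371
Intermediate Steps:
W = 0 (W = 2 - 2 = 0)
t = -6 (t = 6*(-1) = -6)
a(G, l) = (1 + G)²
a(t - 1*5, Q(W)) + (1 - 9*(-30)) = (1 + (-6 - 1*5))² + (1 - 9*(-30)) = (1 + (-6 - 5))² + (1 + 270) = (1 - 11)² + 271 = (-10)² + 271 = 100 + 271 = 371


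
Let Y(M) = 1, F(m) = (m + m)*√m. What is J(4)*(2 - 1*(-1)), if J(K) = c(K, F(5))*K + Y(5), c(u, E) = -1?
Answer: -9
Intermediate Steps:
F(m) = 2*m^(3/2) (F(m) = (2*m)*√m = 2*m^(3/2))
J(K) = 1 - K (J(K) = -K + 1 = 1 - K)
J(4)*(2 - 1*(-1)) = (1 - 1*4)*(2 - 1*(-1)) = (1 - 4)*(2 + 1) = -3*3 = -9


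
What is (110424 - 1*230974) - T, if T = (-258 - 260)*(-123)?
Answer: -184264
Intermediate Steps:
T = 63714 (T = -518*(-123) = 63714)
(110424 - 1*230974) - T = (110424 - 1*230974) - 1*63714 = (110424 - 230974) - 63714 = -120550 - 63714 = -184264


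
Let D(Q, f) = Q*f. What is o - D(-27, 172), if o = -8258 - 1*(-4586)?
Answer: 972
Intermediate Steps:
o = -3672 (o = -8258 + 4586 = -3672)
o - D(-27, 172) = -3672 - (-27)*172 = -3672 - 1*(-4644) = -3672 + 4644 = 972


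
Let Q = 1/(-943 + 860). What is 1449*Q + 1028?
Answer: 83875/83 ≈ 1010.5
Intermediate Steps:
Q = -1/83 (Q = 1/(-83) = -1/83 ≈ -0.012048)
1449*Q + 1028 = 1449*(-1/83) + 1028 = -1449/83 + 1028 = 83875/83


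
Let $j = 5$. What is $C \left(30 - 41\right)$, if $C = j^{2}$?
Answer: $-275$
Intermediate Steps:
$C = 25$ ($C = 5^{2} = 25$)
$C \left(30 - 41\right) = 25 \left(30 - 41\right) = 25 \left(-11\right) = -275$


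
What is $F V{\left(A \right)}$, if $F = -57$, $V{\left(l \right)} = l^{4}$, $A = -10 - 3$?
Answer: $-1627977$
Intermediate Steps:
$A = -13$
$F V{\left(A \right)} = - 57 \left(-13\right)^{4} = \left(-57\right) 28561 = -1627977$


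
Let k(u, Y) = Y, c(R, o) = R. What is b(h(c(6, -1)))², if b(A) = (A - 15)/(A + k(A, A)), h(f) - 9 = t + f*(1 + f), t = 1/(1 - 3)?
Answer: 5041/40804 ≈ 0.12354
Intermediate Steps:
t = -½ (t = 1/(-2) = -½ ≈ -0.50000)
h(f) = 17/2 + f*(1 + f) (h(f) = 9 + (-½ + f*(1 + f)) = 17/2 + f*(1 + f))
b(A) = (-15 + A)/(2*A) (b(A) = (A - 15)/(A + A) = (-15 + A)/((2*A)) = (-15 + A)*(1/(2*A)) = (-15 + A)/(2*A))
b(h(c(6, -1)))² = ((-15 + (17/2 + 6 + 6²))/(2*(17/2 + 6 + 6²)))² = ((-15 + (17/2 + 6 + 36))/(2*(17/2 + 6 + 36)))² = ((-15 + 101/2)/(2*(101/2)))² = ((½)*(2/101)*(71/2))² = (71/202)² = 5041/40804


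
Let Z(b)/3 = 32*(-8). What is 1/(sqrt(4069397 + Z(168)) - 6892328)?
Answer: -6892328/47504181190955 - sqrt(4068629)/47504181190955 ≈ -1.4513e-7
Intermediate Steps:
Z(b) = -768 (Z(b) = 3*(32*(-8)) = 3*(-256) = -768)
1/(sqrt(4069397 + Z(168)) - 6892328) = 1/(sqrt(4069397 - 768) - 6892328) = 1/(sqrt(4068629) - 6892328) = 1/(-6892328 + sqrt(4068629))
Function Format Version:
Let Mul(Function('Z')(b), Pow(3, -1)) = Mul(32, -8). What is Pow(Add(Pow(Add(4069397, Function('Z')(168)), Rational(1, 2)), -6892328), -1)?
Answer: Add(Rational(-6892328, 47504181190955), Mul(Rational(-1, 47504181190955), Pow(4068629, Rational(1, 2)))) ≈ -1.4513e-7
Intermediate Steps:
Function('Z')(b) = -768 (Function('Z')(b) = Mul(3, Mul(32, -8)) = Mul(3, -256) = -768)
Pow(Add(Pow(Add(4069397, Function('Z')(168)), Rational(1, 2)), -6892328), -1) = Pow(Add(Pow(Add(4069397, -768), Rational(1, 2)), -6892328), -1) = Pow(Add(Pow(4068629, Rational(1, 2)), -6892328), -1) = Pow(Add(-6892328, Pow(4068629, Rational(1, 2))), -1)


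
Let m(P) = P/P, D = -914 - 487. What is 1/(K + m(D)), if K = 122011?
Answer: 1/122012 ≈ 8.1959e-6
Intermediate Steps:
D = -1401
m(P) = 1
1/(K + m(D)) = 1/(122011 + 1) = 1/122012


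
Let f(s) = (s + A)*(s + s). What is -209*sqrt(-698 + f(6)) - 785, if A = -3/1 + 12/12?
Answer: -785 - 1045*I*sqrt(26) ≈ -785.0 - 5328.5*I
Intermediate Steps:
A = -2 (A = -3*1 + 12*(1/12) = -3 + 1 = -2)
f(s) = 2*s*(-2 + s) (f(s) = (s - 2)*(s + s) = (-2 + s)*(2*s) = 2*s*(-2 + s))
-209*sqrt(-698 + f(6)) - 785 = -209*sqrt(-698 + 2*6*(-2 + 6)) - 785 = -209*sqrt(-698 + 2*6*4) - 785 = -209*sqrt(-698 + 48) - 785 = -1045*I*sqrt(26) - 785 = -785 - 1045*I*sqrt(26)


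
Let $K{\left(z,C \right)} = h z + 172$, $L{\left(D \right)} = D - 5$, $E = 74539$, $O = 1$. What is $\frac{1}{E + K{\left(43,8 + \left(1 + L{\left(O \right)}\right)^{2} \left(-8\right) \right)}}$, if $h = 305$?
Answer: $\frac{1}{87826} \approx 1.1386 \cdot 10^{-5}$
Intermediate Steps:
$L{\left(D \right)} = -5 + D$
$K{\left(z,C \right)} = 172 + 305 z$ ($K{\left(z,C \right)} = 305 z + 172 = 172 + 305 z$)
$\frac{1}{E + K{\left(43,8 + \left(1 + L{\left(O \right)}\right)^{2} \left(-8\right) \right)}} = \frac{1}{74539 + \left(172 + 305 \cdot 43\right)} = \frac{1}{74539 + \left(172 + 13115\right)} = \frac{1}{74539 + 13287} = \frac{1}{87826}$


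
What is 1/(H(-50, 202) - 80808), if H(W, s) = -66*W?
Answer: -1/77508 ≈ -1.2902e-5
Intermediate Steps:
1/(H(-50, 202) - 80808) = 1/(-66*(-50) - 80808) = 1/(3300 - 80808) = 1/(-77508) = -1/77508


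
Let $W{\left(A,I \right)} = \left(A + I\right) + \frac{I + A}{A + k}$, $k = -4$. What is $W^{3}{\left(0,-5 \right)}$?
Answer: $- \frac{3375}{64} \approx -52.734$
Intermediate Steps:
$W{\left(A,I \right)} = A + I + \frac{A + I}{-4 + A}$ ($W{\left(A,I \right)} = \left(A + I\right) + \frac{I + A}{A - 4} = \left(A + I\right) + \frac{A + I}{-4 + A} = A + I + \frac{A + I}{-4 + A}$)
$W^{3}{\left(0,-5 \right)} = \left(\frac{0^{2} - 0 - -15 + 0 \left(-5\right)}{-4 + 0}\right)^{3} = \left(\frac{0 + 0 + 15 + 0}{-4}\right)^{3} = \left(\left(- \frac{1}{4}\right) 15\right)^{3} = \left(- \frac{15}{4}\right)^{3} = - \frac{3375}{64}$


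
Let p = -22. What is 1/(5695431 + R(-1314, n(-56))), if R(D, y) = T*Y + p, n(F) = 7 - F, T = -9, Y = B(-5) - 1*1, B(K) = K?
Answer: 1/5695463 ≈ 1.7558e-7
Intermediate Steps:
Y = -6 (Y = -5 - 1*1 = -5 - 1 = -6)
R(D, y) = 32 (R(D, y) = -9*(-6) - 22 = 54 - 22 = 32)
1/(5695431 + R(-1314, n(-56))) = 1/(5695431 + 32) = 1/5695463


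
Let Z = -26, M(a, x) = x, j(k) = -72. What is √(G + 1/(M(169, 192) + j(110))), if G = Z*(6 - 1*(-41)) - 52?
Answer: I*√4586370/60 ≈ 35.693*I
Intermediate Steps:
G = -1274 (G = -26*(6 - 1*(-41)) - 52 = -26*(6 + 41) - 52 = -26*47 - 52 = -1222 - 52 = -1274)
√(G + 1/(M(169, 192) + j(110))) = √(-1274 + 1/(192 - 72)) = √(-1274 + 1/120) = √(-152879/120) = I*√4586370/60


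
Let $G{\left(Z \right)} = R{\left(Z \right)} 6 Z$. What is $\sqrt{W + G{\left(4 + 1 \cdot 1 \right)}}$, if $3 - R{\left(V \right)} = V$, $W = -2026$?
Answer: $i \sqrt{2086} \approx 45.673 i$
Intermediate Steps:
$R{\left(V \right)} = 3 - V$
$G{\left(Z \right)} = Z \left(18 - 6 Z\right)$ ($G{\left(Z \right)} = \left(3 - Z\right) 6 Z = \left(18 - 6 Z\right) Z = Z \left(18 - 6 Z\right)$)
$\sqrt{W + G{\left(4 + 1 \cdot 1 \right)}} = \sqrt{-2026 + 6 \left(4 + 1 \cdot 1\right) \left(3 - \left(4 + 1 \cdot 1\right)\right)} = \sqrt{-2026 + 6 \left(4 + 1\right) \left(3 - \left(4 + 1\right)\right)} = \sqrt{-2026 + 6 \cdot 5 \left(3 - 5\right)} = \sqrt{-2026 + 6 \cdot 5 \left(-2\right)} = \sqrt{-2026 - 60} = \sqrt{-2086} = i \sqrt{2086}$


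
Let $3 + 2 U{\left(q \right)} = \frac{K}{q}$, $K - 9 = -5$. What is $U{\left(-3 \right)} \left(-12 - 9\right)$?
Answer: $\frac{91}{2} \approx 45.5$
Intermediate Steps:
$K = 4$ ($K = 9 - 5 = 4$)
$U{\left(q \right)} = - \frac{3}{2} + \frac{2}{q}$ ($U{\left(q \right)} = - \frac{3}{2} + \frac{4 \frac{1}{q}}{2} = - \frac{3}{2} + \frac{2}{q}$)
$U{\left(-3 \right)} \left(-12 - 9\right) = \left(- \frac{3}{2} + \frac{2}{-3}\right) \left(-12 - 9\right) = \left(- \frac{3}{2} + 2 \left(- \frac{1}{3}\right)\right) \left(-21\right) = \left(- \frac{3}{2} - \frac{2}{3}\right) \left(-21\right) = \left(- \frac{13}{6}\right) \left(-21\right) = \frac{91}{2}$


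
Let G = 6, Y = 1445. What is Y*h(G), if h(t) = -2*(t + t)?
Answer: -34680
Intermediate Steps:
h(t) = -4*t
Y*h(G) = 1445*(-4*6) = 1445*(-24) = -34680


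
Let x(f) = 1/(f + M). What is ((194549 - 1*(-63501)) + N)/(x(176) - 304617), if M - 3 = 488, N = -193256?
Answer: -21608799/101589769 ≈ -0.21271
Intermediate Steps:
M = 491 (M = 3 + 488 = 491)
x(f) = 1/(491 + f) (x(f) = 1/(f + 491) = 1/(491 + f))
((194549 - 1*(-63501)) + N)/(x(176) - 304617) = ((194549 - 1*(-63501)) - 193256)/(1/(491 + 176) - 304617) = ((194549 + 63501) - 193256)/(1/667 - 304617) = (258050 - 193256)/(1/667 - 304617) = 64794/(-203179538/667) = 64794*(-667/203179538) = -21608799/101589769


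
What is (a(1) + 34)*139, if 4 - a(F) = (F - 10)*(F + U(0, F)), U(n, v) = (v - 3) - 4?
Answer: -973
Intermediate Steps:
U(n, v) = -7 + v (U(n, v) = (-3 + v) - 4 = -7 + v)
a(F) = 4 - (-10 + F)*(-7 + 2*F) (a(F) = 4 - (F - 10)*(F + (-7 + F)) = 4 - (-10 + F)*(-7 + 2*F))
(a(1) + 34)*139 = ((-66 - 2*1² + 27*1) + 34)*139 = ((-66 - 2*1 + 27) + 34)*139 = ((-66 - 2 + 27) + 34)*139 = (-41 + 34)*139 = -7*139 = -973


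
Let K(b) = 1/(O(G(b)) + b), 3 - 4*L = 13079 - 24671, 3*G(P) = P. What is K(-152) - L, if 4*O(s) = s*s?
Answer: -12777681/4408 ≈ -2898.7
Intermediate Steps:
G(P) = P/3
L = 11595/4 (L = 3/4 - (13079 - 24671)/4 = 3/4 - 1/4*(-11592) = 3/4 + 2898 = 11595/4 ≈ 2898.8)
O(s) = s**2/4 (O(s) = (s*s)/4 = s**2/4)
K(b) = 1/(b + b**2/36) (K(b) = 1/((b/3)**2/4 + b) = 1/((b**2/9)/4 + b) = 1/(b**2/36 + b) = 1/(b + b**2/36))
K(-152) - L = 36/(-152*(36 - 152)) - 1*11595/4 = 36*(-1/152)/(-116) - 11595/4 = 36*(-1/152)*(-1/116) - 11595/4 = 9/4408 - 11595/4 = -12777681/4408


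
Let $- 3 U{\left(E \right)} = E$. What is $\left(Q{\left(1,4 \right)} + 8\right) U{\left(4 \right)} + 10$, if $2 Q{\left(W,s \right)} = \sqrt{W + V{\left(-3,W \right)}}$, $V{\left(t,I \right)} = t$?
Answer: $- \frac{2}{3} - \frac{2 i \sqrt{2}}{3} \approx -0.66667 - 0.94281 i$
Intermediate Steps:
$U{\left(E \right)} = - \frac{E}{3}$
$Q{\left(W,s \right)} = \frac{\sqrt{-3 + W}}{2}$ ($Q{\left(W,s \right)} = \frac{\sqrt{W - 3}}{2} = \frac{\sqrt{-3 + W}}{2}$)
$\left(Q{\left(1,4 \right)} + 8\right) U{\left(4 \right)} + 10 = \left(\frac{\sqrt{-3 + 1}}{2} + 8\right) \left(\left(- \frac{1}{3}\right) 4\right) + 10 = \left(\frac{\sqrt{-2}}{2} + 8\right) \left(- \frac{4}{3}\right) + 10 = \left(\frac{i \sqrt{2}}{2} + 8\right) \left(- \frac{4}{3}\right) + 10 = \left(8 + \frac{i \sqrt{2}}{2}\right) \left(- \frac{4}{3}\right) + 10 = \left(- \frac{32}{3} - \frac{2 i \sqrt{2}}{3}\right) + 10 = - \frac{2}{3} - \frac{2 i \sqrt{2}}{3}$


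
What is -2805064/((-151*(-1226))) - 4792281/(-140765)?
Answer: 246160489223/13029630695 ≈ 18.892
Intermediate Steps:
-2805064/((-151*(-1226))) - 4792281/(-140765) = -2805064/185126 - 4792281*(-1/140765) = -2805064*1/185126 + 4792281/140765 = -1402532/92563 + 4792281/140765 = 246160489223/13029630695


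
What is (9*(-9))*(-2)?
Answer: 162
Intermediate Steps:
(9*(-9))*(-2) = -81*(-2) = 162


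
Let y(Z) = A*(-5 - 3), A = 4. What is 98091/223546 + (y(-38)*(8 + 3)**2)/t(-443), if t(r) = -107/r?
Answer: -383437063879/23919422 ≈ -16030.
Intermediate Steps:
y(Z) = -32 (y(Z) = 4*(-5 - 3) = 4*(-8) = -32)
98091/223546 + (y(-38)*(8 + 3)**2)/t(-443) = 98091/223546 + (-32*(8 + 3)**2)/((-107/(-443))) = 98091*(1/223546) + (-32*11**2)/((-107*(-1/443))) = 98091/223546 + (-32*121)/(107/443) = 98091/223546 - 3872*443/107 = 98091/223546 - 1715296/107 = -383437063879/23919422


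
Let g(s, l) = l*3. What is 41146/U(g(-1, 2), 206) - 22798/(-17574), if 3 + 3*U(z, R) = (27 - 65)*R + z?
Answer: -995452531/68758275 ≈ -14.478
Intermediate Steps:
g(s, l) = 3*l
U(z, R) = -1 - 38*R/3 + z/3 (U(z, R) = -1 + ((27 - 65)*R + z)/3 = -1 + (-38*R + z)/3 = -1 + (z - 38*R)/3 = -1 + (-38*R/3 + z/3) = -1 - 38*R/3 + z/3)
41146/U(g(-1, 2), 206) - 22798/(-17574) = 41146/(-1 - 38/3*206 + (3*2)/3) - 22798/(-17574) = 41146/(-1 - 7828/3 + (⅓)*6) - 22798*(-1/17574) = 41146/(-1 - 7828/3 + 2) + 11399/8787 = 41146/(-7825/3) + 11399/8787 = 41146*(-3/7825) + 11399/8787 = -123438/7825 + 11399/8787 = -995452531/68758275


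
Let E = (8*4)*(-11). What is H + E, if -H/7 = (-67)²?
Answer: -31775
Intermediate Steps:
E = -352 (E = 32*(-11) = -352)
H = -31423 (H = -7*(-67)² = -7*4489 = -31423)
H + E = -31423 - 352 = -31775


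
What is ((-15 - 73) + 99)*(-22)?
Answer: -242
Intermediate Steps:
((-15 - 73) + 99)*(-22) = (-88 + 99)*(-22) = 11*(-22) = -242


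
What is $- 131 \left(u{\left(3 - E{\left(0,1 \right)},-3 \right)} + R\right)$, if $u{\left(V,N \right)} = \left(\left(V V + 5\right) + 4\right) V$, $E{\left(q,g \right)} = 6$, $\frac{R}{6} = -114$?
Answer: $96678$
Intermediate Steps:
$R = -684$ ($R = 6 \left(-114\right) = -684$)
$u{\left(V,N \right)} = V \left(9 + V^{2}\right)$ ($u{\left(V,N \right)} = \left(\left(V^{2} + 5\right) + 4\right) V = \left(\left(5 + V^{2}\right) + 4\right) V = \left(9 + V^{2}\right) V = V \left(9 + V^{2}\right)$)
$- 131 \left(u{\left(3 - E{\left(0,1 \right)},-3 \right)} + R\right) = - 131 \left(\left(3 - 6\right) \left(9 + \left(3 - 6\right)^{2}\right) - 684\right) = - 131 \left(- 3 \left(9 + \left(-3\right)^{2}\right) - 684\right) = - 131 \left(- 3 \left(9 + 9\right) - 684\right) = - 131 \left(\left(-3\right) 18 - 684\right) = - 131 \left(-54 - 684\right) = \left(-131\right) \left(-738\right) = 96678$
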